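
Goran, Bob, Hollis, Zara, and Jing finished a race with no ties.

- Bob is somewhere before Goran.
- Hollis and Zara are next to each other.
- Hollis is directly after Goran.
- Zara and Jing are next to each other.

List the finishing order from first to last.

Bob, Goran, Hollis, Zara, Jing

From clue 1: Goran is in {2,3,4,5}.
From clues 1–3: Goran is in {2,3}.
From clues 1–4: Bob → place 1, Goran → place 2, Hollis → place 3, Zara → place 4, Jing → place 5.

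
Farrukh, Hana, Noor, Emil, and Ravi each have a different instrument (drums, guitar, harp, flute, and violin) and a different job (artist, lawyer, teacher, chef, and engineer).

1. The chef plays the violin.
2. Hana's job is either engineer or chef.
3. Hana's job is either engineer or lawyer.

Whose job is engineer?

Hana

With clues 1–3, Emil, Farrukh, Noor, and Ravi are impossible for the one with job engineer.
That leaves Hana.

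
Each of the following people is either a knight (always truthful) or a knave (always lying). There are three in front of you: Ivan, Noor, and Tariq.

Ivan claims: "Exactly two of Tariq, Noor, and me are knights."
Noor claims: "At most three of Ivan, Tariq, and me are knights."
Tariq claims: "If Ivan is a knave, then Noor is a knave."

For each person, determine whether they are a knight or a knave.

Regardless of anyone's role, Noor's statement is true, so Noor is a knight.
Consider Ivan. Suppose Ivan is a knight.
Then no assignment of the remaining roles makes every statement match its speaker's type — contradiction.
So Ivan is a knave.
With that fixed, Tariq's statement is false, so Tariq is a knave.

Ivan: knave, Noor: knight, Tariq: knave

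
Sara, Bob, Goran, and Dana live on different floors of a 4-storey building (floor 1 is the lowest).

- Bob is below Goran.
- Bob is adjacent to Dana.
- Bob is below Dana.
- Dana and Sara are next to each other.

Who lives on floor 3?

Sara

With clues 1–3, Bob is ruled out for floor 3.
With clues 1–4, Dana and Goran are ruled out for floor 3.
So floor 3 is Sara.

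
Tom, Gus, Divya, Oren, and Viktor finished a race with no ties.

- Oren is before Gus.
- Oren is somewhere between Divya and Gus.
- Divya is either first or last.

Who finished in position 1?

Divya

With clue 1, Gus is ruled out for place 1.
With clues 1–2, Oren is ruled out for place 1.
With clues 1–3, Tom and Viktor are ruled out for place 1.
So place 1 is Divya.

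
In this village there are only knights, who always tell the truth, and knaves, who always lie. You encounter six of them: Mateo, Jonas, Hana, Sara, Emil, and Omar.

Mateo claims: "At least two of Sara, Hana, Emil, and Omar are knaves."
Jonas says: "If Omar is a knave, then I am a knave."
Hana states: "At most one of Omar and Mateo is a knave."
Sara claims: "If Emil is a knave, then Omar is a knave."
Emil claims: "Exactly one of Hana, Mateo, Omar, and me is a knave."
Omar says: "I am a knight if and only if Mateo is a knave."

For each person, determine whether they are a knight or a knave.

Mateo: knave, Jonas: knight, Hana: knight, Sara: knight, Emil: knight, Omar: knight

Consider Mateo. Suppose Mateo is a knight.
Then whichever role Omar has, Omar's statement has the wrong truth value — contradiction.
So Mateo is a knave.
Consider Jonas. Suppose Jonas is a knave.
Then Jonas's own statement would have to be false, but it can't be — contradiction.
So Jonas is a knight.
Consider Hana. Suppose Hana is a knave.
Then no assignment of the remaining roles makes every statement match its speaker's type — contradiction.
So Hana is a knight.
Consider Sara. Suppose Sara is a knave.
Then no assignment of the remaining roles makes every statement match its speaker's type — contradiction.
So Sara is a knight.
Consider Emil. Suppose Emil is a knave.
Then no assignment of the remaining roles makes every statement match its speaker's type — contradiction.
So Emil is a knight.
Consider Omar. Suppose Omar is a knave.
Then Jonas's statement comes out false, contradicting Jonas being a knight.
So Omar is a knight.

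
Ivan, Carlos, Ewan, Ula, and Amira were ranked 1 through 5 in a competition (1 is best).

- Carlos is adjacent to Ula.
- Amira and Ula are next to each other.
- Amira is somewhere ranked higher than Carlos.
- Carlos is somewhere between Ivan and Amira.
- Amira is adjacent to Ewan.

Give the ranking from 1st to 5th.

Ewan, Amira, Ula, Carlos, Ivan

From clues 1–2: Ula is in {2,3,4}.
From clues 1–3: Carlos is in {3,4,5}.
From clues 1–4: Ivan is in {4,5}.
From clues 1–5: Ewan → rank 1, Amira → rank 2, Ula → rank 3, Carlos → rank 4, Ivan → rank 5.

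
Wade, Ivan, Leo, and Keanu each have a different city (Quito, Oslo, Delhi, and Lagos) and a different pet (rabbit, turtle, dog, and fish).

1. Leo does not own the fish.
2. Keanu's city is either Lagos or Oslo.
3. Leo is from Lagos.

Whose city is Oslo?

Keanu

With clues 1–3, Ivan, Leo, and Wade are impossible for the one with city Oslo.
That leaves Keanu.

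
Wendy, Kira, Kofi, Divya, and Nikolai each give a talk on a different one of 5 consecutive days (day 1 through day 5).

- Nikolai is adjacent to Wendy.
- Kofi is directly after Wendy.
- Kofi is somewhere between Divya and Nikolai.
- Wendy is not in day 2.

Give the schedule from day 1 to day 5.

Kira, Nikolai, Wendy, Kofi, Divya

From clues 1–2: Wendy is in {2,3,4}.
From clues 1–3: Wendy is in {2,3}.
From clues 1–4: Kira → day 1, Nikolai → day 2, Wendy → day 3, Kofi → day 4, Divya → day 5.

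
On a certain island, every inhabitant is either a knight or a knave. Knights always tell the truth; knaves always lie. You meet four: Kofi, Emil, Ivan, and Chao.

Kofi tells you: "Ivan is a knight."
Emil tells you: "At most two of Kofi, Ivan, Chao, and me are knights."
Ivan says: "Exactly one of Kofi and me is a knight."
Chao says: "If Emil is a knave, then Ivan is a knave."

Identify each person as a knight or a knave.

Consider Kofi. Suppose Kofi is a knight.
Then whichever role Ivan has, Ivan's statement has the wrong truth value — contradiction.
So Kofi is a knave.
Consider Emil. Suppose Emil is a knave.
Then Emil's own statement would have to be false, but it can't be — contradiction.
So Emil is a knight.
With that fixed, Chao's statement is true, so Chao is a knight.
Consider Ivan. Suppose Ivan is a knight.
Then Kofi's statement comes out true, contradicting Kofi being a knave.
So Ivan is a knave.

Kofi: knave, Emil: knight, Ivan: knave, Chao: knight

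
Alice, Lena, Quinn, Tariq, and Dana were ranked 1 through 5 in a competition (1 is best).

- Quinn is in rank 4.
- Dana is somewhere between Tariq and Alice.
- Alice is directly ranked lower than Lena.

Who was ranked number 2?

With clue 1, Quinn is ruled out for rank 2.
With clues 1–3, Dana, Lena, and Tariq are ruled out for rank 2.
So rank 2 is Alice.

Alice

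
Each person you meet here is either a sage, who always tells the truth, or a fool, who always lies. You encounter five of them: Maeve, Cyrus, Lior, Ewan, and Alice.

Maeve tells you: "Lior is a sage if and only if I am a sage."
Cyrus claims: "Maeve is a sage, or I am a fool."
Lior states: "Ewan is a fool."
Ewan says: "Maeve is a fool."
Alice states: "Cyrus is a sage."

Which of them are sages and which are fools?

Maeve: sage, Cyrus: sage, Lior: sage, Ewan: fool, Alice: sage

Consider Maeve. Suppose Maeve is a fool.
Then whichever role Cyrus has, Cyrus's statement has the wrong truth value — contradiction.
So Maeve is a sage.
With that fixed, Cyrus's statement is true, so Cyrus is a sage.
With that fixed, Ewan's statement is false, so Ewan is a fool.
With that fixed, Alice's statement is true, so Alice is a sage.
With that fixed, Lior's statement is true, so Lior is a sage.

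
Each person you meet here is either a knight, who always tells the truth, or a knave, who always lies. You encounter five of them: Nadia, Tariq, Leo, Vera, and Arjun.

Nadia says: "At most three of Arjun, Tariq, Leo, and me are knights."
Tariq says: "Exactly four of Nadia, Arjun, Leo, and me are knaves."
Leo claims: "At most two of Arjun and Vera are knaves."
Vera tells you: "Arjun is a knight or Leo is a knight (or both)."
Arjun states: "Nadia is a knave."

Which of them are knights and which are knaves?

Regardless of anyone's role, Leo's statement is true, so Leo is a knight.
With that fixed, Vera's statement is true, so Vera is a knight.
With that fixed, Tariq's statement is false, so Tariq is a knave.
With that fixed, Nadia's statement is true, so Nadia is a knight.
With that fixed, Arjun's statement is false, so Arjun is a knave.

Nadia: knight, Tariq: knave, Leo: knight, Vera: knight, Arjun: knave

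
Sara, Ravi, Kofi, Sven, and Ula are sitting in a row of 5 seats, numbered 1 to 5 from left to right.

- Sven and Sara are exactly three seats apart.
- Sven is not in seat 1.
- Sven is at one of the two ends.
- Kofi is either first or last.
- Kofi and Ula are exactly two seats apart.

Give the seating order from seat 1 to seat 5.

From clue 1: Sara is in {1,2,4,5}.
From clues 1–2: Sara is in {1,2,5}.
From clues 1–3: Sara → seat 2, Sven → seat 5.
From clues 1–4: Kofi → seat 1.
From clues 1–5: Ula → seat 3, Ravi → seat 4.

Kofi, Sara, Ula, Ravi, Sven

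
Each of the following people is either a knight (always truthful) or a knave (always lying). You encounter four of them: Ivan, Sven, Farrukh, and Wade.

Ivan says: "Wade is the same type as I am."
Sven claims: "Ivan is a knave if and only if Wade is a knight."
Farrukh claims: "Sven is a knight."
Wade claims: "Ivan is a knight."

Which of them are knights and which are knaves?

Ivan: knight, Sven: knave, Farrukh: knave, Wade: knight

Consider Ivan. Suppose Ivan is a knave.
Then no assignment of the remaining roles makes every statement match its speaker's type — contradiction.
So Ivan is a knight.
With that fixed, Wade's statement is true, so Wade is a knight.
With that fixed, Sven's statement is false, so Sven is a knave.
With that fixed, Farrukh's statement is false, so Farrukh is a knave.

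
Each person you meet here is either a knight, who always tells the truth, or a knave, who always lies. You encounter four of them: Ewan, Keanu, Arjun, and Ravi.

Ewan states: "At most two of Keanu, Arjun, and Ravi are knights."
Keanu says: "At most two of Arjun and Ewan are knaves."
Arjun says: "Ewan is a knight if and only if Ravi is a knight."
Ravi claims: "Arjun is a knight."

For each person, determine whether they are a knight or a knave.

Ewan: knight, Keanu: knight, Arjun: knave, Ravi: knave

Regardless of anyone's role, Keanu's statement is true, so Keanu is a knight.
Consider Ewan. Suppose Ewan is a knave.
Then no assignment of the remaining roles makes every statement match its speaker's type — contradiction.
So Ewan is a knight.
Consider Arjun. Suppose Arjun is a knight.
Then no assignment of the remaining roles makes every statement match its speaker's type — contradiction.
So Arjun is a knave.
With that fixed, Ravi's statement is false, so Ravi is a knave.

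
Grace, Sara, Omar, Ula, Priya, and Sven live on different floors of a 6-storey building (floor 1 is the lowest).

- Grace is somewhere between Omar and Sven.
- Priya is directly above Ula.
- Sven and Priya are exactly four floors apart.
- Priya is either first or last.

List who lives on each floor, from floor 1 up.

From clue 1: Grace is in {2,3,4,5}.
From clues 1–3: Omar is in {3,4,6}.
From clues 1–4: Sara → floor 1, Sven → floor 2, Grace → floor 3, Omar → floor 4, Ula → floor 5, Priya → floor 6.

Sara, Sven, Grace, Omar, Ula, Priya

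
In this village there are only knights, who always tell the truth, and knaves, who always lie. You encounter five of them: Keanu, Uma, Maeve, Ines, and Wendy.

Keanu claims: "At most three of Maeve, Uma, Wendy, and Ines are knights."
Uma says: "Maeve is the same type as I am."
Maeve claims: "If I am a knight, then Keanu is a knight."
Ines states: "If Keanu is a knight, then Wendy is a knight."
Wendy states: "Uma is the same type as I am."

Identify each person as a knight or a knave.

Keanu: knight, Uma: knight, Maeve: knight, Ines: knave, Wendy: knave

Consider Keanu. Suppose Keanu is a knave.
Then whichever role Maeve has, Maeve's statement has the wrong truth value — contradiction.
So Keanu is a knight.
With that fixed, Maeve's statement is true, so Maeve is a knight.
Consider Uma. Suppose Uma is a knave.
Then whichever role Wendy has, Wendy's statement has the wrong truth value — contradiction.
So Uma is a knight.
Consider Ines. Suppose Ines is a knight.
Then no assignment of the remaining roles makes every statement match its speaker's type — contradiction.
So Ines is a knave.
Consider Wendy. Suppose Wendy is a knight.
Then Ines's statement comes out true, contradicting Ines being a knave.
So Wendy is a knave.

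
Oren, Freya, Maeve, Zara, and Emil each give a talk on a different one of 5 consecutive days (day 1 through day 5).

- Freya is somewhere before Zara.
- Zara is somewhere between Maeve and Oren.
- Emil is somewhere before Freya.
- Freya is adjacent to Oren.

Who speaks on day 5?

With clue 1, Freya is ruled out for day 5.
With clues 1–2, Zara is ruled out for day 5.
With clues 1–3, Emil is ruled out for day 5.
With clues 1–4, Oren is ruled out for day 5.
So day 5 is Maeve.

Maeve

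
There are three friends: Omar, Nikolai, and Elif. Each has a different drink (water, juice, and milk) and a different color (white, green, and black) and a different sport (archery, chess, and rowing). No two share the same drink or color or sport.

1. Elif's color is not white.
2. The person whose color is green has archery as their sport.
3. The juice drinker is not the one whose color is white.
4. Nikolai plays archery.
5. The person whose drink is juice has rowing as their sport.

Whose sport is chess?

Omar

With clues 1–4, Nikolai is impossible for the one with sport chess.
With clues 1–5, Elif is impossible for the one with sport chess.
That leaves Omar.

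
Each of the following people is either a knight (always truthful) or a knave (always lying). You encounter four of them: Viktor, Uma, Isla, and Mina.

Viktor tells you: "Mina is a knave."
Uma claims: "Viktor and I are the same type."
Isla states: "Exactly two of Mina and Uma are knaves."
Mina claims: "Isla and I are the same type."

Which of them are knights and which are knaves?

Viktor: knight, Uma: knave, Isla: knight, Mina: knave

Consider Viktor. Suppose Viktor is a knave.
Then whichever role Uma has, Uma's statement has the wrong truth value — contradiction.
So Viktor is a knight.
Consider Uma. Suppose Uma is a knight.
Then no assignment of the remaining roles makes every statement match its speaker's type — contradiction.
So Uma is a knave.
Consider Isla. Suppose Isla is a knave.
Then whichever role Mina has, Mina's statement has the wrong truth value — contradiction.
So Isla is a knight.
Consider Mina. Suppose Mina is a knight.
Then Viktor's statement comes out false, contradicting Viktor being a knight.
So Mina is a knave.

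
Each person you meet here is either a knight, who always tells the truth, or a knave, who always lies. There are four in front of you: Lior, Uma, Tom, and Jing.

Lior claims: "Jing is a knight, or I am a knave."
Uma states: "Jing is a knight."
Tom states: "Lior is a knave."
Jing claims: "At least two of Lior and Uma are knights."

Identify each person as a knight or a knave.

Lior: knight, Uma: knight, Tom: knave, Jing: knight

Consider Lior. Suppose Lior is a knave.
Then Lior's own statement would have to be false, but it can't be — contradiction.
So Lior is a knight.
With that fixed, Tom's statement is false, so Tom is a knave.
Consider Uma. Suppose Uma is a knave.
Then no assignment of the remaining roles makes every statement match its speaker's type — contradiction.
So Uma is a knight.
With that fixed, Jing's statement is true, so Jing is a knight.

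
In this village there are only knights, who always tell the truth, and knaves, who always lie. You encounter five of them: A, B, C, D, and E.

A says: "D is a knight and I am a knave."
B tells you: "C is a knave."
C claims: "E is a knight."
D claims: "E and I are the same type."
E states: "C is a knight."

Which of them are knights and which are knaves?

Consider A. Suppose A is a knight.
Then A's own statement would have to be true, but it can't be — contradiction.
So A is a knave.
Consider B. Suppose B is a knight.
Then no assignment of the remaining roles makes every statement match its speaker's type — contradiction.
So B is a knave.
Consider C. Suppose C is a knave.
Then B's statement comes out true, contradicting B being a knave.
So C is a knight.
With that fixed, E's statement is true, so E is a knight.
Consider D. Suppose D is a knight.
Then A's statement comes out true, contradicting A being a knave.
So D is a knave.

A: knave, B: knave, C: knight, D: knave, E: knight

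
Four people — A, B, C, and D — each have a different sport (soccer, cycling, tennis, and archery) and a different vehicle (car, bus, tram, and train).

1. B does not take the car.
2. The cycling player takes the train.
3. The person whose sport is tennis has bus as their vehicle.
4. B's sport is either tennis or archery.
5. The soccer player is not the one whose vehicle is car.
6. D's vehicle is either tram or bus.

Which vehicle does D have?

With clues 1–5, bus is impossible for D's vehicle.
With clues 1–6, car and train are impossible for D's vehicle.
That leaves tram.

tram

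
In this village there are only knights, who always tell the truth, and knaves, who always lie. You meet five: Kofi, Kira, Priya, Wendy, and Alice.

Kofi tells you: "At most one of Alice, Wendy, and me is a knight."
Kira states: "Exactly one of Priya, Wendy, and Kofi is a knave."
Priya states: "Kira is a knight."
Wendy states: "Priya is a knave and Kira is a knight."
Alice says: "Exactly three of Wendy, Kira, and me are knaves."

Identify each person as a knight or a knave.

Consider Kofi. Suppose Kofi is a knave.
Then no assignment of the remaining roles makes every statement match its speaker's type — contradiction.
So Kofi is a knight.
Consider Kira. Suppose Kira is a knave.
Then no assignment of the remaining roles makes every statement match its speaker's type — contradiction.
So Kira is a knight.
With that fixed, Priya's statement is true, so Priya is a knight.
With that fixed, Wendy's statement is false, so Wendy is a knave.
With that fixed, Alice's statement is false, so Alice is a knave.

Kofi: knight, Kira: knight, Priya: knight, Wendy: knave, Alice: knave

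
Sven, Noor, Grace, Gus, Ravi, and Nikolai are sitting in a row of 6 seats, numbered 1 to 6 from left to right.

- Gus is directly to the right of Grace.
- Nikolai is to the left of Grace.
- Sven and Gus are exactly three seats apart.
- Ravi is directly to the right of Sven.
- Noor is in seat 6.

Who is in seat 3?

With clues 1–4, Grace, Gus, Nikolai, and Noor are ruled out for seat 3.
With clues 1–5, Sven is ruled out for seat 3.
So seat 3 is Ravi.

Ravi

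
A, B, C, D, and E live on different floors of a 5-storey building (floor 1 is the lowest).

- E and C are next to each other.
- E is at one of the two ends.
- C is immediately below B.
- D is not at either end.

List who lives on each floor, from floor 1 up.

E, C, B, D, A

From clues 1–2: C is in {2,4}.
From clues 1–3: E → floor 1, C → floor 2, B → floor 3.
From clues 1–4: D → floor 4, A → floor 5.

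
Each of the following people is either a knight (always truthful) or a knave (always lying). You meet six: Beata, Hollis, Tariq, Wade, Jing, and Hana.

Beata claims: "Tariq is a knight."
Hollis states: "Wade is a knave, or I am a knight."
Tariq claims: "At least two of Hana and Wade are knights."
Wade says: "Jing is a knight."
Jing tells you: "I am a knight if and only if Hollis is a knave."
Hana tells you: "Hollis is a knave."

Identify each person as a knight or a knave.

Consider Beata. Suppose Beata is a knave.
Then no assignment of the remaining roles makes every statement match its speaker's type — contradiction.
So Beata is a knight.
Consider Hollis. Suppose Hollis is a knight.
Then whichever role Jing has, Jing's statement has the wrong truth value — contradiction.
So Hollis is a knave.
With that fixed, Hana's statement is true, so Hana is a knight.
Consider Tariq. Suppose Tariq is a knave.
Then Beata's statement comes out false, contradicting Beata being a knight.
So Tariq is a knight.
Consider Wade. Suppose Wade is a knave.
Then Hollis's statement comes out true, contradicting Hollis being a knave.
So Wade is a knight.
Consider Jing. Suppose Jing is a knave.
Then Wade's statement comes out false, contradicting Wade being a knight.
So Jing is a knight.

Beata: knight, Hollis: knave, Tariq: knight, Wade: knight, Jing: knight, Hana: knight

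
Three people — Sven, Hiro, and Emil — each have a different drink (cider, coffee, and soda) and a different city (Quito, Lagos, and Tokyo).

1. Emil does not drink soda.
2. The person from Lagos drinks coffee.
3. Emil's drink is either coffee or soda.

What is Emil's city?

With clues 1–3, Quito and Tokyo are impossible for Emil's city.
That leaves Lagos.

Lagos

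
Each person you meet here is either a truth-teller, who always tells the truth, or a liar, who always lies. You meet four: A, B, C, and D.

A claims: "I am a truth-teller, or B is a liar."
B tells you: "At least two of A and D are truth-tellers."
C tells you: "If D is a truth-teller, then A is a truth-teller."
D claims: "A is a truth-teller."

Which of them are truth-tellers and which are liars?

A: truth-teller, B: truth-teller, C: truth-teller, D: truth-teller

Consider A. Suppose A is a liar.
Then no assignment of the remaining roles makes every statement match its speaker's type — contradiction.
So A is a truth-teller.
With that fixed, C's statement is true, so C is a truth-teller.
With that fixed, D's statement is true, so D is a truth-teller.
With that fixed, B's statement is true, so B is a truth-teller.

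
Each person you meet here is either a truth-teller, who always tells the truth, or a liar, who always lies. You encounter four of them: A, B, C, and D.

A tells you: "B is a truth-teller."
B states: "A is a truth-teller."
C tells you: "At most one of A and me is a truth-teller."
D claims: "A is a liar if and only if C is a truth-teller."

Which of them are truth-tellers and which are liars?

Consider A. Suppose A is a truth-teller.
Then whichever role C has, C's statement has the wrong truth value — contradiction.
So A is a liar.
With that fixed, B's statement is false, so B is a liar.
With that fixed, C's statement is true, so C is a truth-teller.
With that fixed, D's statement is true, so D is a truth-teller.

A: liar, B: liar, C: truth-teller, D: truth-teller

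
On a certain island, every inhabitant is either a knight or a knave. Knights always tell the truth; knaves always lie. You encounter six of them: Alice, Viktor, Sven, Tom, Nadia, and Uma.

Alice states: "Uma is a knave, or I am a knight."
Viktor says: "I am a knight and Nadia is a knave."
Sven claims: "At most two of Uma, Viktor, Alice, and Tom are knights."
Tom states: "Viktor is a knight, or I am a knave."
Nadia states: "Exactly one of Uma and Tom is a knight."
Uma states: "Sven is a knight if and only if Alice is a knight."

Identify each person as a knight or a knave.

Consider Alice. Suppose Alice is a knight.
Then no assignment of the remaining roles makes every statement match its speaker's type — contradiction.
So Alice is a knave.
Consider Viktor. Suppose Viktor is a knave.
Then whichever role Tom has, Tom's statement has the wrong truth value — contradiction.
So Viktor is a knight.
With that fixed, Tom's statement is true, so Tom is a knight.
Consider Sven. Suppose Sven is a knight.
Then no assignment of the remaining roles makes every statement match its speaker's type — contradiction.
So Sven is a knave.
With that fixed, Uma's statement is true, so Uma is a knight.
With that fixed, Nadia's statement is false, so Nadia is a knave.

Alice: knave, Viktor: knight, Sven: knave, Tom: knight, Nadia: knave, Uma: knight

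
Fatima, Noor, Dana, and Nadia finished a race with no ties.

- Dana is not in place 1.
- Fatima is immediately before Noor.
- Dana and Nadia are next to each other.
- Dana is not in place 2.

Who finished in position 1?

With clue 1, Dana is ruled out for place 1.
With clues 1–2, Noor is ruled out for place 1.
With clues 1–4, Nadia is ruled out for place 1.
So place 1 is Fatima.

Fatima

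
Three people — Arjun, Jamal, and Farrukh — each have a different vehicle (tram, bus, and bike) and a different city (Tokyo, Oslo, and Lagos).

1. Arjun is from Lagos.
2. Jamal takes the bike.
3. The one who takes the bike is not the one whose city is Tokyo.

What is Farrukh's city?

Clue 1 rules out Lagos for Farrukh's city.
With clues 1–3, Oslo is impossible for Farrukh's city.
That leaves Tokyo.

Tokyo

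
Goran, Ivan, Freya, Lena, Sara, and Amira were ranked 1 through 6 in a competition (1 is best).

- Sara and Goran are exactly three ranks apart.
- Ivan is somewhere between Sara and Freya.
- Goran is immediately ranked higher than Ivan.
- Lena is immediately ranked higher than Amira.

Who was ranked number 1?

With clues 1–2, Ivan is ruled out for rank 1.
With clues 1–3, Goran is ruled out for rank 1.
With clues 1–4, Amira, Freya, and Lena are ruled out for rank 1.
So rank 1 is Sara.

Sara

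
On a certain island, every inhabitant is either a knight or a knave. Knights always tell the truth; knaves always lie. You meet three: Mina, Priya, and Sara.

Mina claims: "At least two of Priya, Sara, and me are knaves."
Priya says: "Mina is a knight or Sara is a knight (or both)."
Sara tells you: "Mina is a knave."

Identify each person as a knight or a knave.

Consider Mina. Suppose Mina is a knight.
Then no assignment of the remaining roles makes every statement match its speaker's type — contradiction.
So Mina is a knave.
With that fixed, Sara's statement is true, so Sara is a knight.
With that fixed, Priya's statement is true, so Priya is a knight.

Mina: knave, Priya: knight, Sara: knight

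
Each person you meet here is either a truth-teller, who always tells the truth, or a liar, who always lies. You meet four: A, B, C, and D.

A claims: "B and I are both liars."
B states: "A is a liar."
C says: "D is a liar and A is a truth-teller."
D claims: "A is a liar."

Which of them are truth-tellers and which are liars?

Consider A. Suppose A is a truth-teller.
Then A's own statement would have to be true, but it can't be — contradiction.
So A is a liar.
With that fixed, B's statement is true, so B is a truth-teller.
With that fixed, C's statement is false, so C is a liar.
With that fixed, D's statement is true, so D is a truth-teller.

A: liar, B: truth-teller, C: liar, D: truth-teller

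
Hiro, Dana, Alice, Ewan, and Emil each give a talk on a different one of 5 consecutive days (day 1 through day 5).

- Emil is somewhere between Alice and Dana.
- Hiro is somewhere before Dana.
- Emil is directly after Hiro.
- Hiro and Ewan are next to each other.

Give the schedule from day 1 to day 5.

Alice, Ewan, Hiro, Emil, Dana

From clue 1: Emil is in {2,3,4}.
From clues 1–3: Hiro is in {2,3}.
From clues 1–4: Alice → day 1, Ewan → day 2, Hiro → day 3, Emil → day 4, Dana → day 5.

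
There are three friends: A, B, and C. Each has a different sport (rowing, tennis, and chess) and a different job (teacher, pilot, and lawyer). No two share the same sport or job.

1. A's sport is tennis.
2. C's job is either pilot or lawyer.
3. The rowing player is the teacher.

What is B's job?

With clues 1–3, lawyer and pilot are impossible for B's job.
That leaves teacher.

teacher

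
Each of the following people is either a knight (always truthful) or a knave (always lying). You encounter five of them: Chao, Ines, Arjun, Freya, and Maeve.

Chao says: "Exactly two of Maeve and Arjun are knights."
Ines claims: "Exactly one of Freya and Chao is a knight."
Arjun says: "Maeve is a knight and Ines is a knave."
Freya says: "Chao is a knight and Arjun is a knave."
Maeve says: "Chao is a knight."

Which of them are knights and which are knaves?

Chao: knave, Ines: knave, Arjun: knave, Freya: knave, Maeve: knave

Consider Chao. Suppose Chao is a knight.
Then no assignment of the remaining roles makes every statement match its speaker's type — contradiction.
So Chao is a knave.
With that fixed, Freya's statement is false, so Freya is a knave.
With that fixed, Maeve's statement is false, so Maeve is a knave.
With that fixed, Ines's statement is false, so Ines is a knave.
With that fixed, Arjun's statement is false, so Arjun is a knave.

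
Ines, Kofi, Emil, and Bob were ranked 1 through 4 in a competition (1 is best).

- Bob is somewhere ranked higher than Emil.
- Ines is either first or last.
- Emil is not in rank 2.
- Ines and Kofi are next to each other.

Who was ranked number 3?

With clues 1–2, Ines is ruled out for rank 3.
With clues 1–4, Emil and Kofi are ruled out for rank 3.
So rank 3 is Bob.

Bob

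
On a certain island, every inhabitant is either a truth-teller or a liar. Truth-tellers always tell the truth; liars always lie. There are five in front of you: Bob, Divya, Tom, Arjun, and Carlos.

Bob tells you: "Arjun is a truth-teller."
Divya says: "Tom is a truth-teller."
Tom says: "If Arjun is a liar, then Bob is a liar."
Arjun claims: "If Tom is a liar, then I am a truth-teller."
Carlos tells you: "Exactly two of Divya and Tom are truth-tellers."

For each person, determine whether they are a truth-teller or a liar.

Consider Bob. Suppose Bob is a liar.
Then no assignment of the remaining roles makes every statement match its speaker's type — contradiction.
So Bob is a truth-teller.
Consider Divya. Suppose Divya is a liar.
Then no assignment of the remaining roles makes every statement match its speaker's type — contradiction.
So Divya is a truth-teller.
Consider Tom. Suppose Tom is a liar.
Then Divya's statement comes out false, contradicting Divya being a truth-teller.
So Tom is a truth-teller.
With that fixed, Arjun's statement is true, so Arjun is a truth-teller.
With that fixed, Carlos's statement is true, so Carlos is a truth-teller.

Bob: truth-teller, Divya: truth-teller, Tom: truth-teller, Arjun: truth-teller, Carlos: truth-teller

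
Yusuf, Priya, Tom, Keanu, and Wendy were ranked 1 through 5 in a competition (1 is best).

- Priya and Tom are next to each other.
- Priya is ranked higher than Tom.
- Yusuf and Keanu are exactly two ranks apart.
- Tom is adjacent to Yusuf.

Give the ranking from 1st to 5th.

Priya, Tom, Yusuf, Wendy, Keanu

From clues 1–2: Priya is in {1,2,3,4}.
From clues 1–3: Priya is in {1,4}.
From clues 1–4: Priya → rank 1, Tom → rank 2, Yusuf → rank 3, Wendy → rank 4, Keanu → rank 5.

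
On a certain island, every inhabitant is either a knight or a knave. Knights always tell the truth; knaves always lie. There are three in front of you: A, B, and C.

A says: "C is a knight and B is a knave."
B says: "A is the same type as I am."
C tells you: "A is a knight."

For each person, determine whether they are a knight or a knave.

A: knight, B: knave, C: knight

Consider A. Suppose A is a knave.
Then whichever role B has, B's statement has the wrong truth value — contradiction.
So A is a knight.
With that fixed, C's statement is true, so C is a knight.
Consider B. Suppose B is a knight.
Then A's statement comes out false, contradicting A being a knight.
So B is a knave.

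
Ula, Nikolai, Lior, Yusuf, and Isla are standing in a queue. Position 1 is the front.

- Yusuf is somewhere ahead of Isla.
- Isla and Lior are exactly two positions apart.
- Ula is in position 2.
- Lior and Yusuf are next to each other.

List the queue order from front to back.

From clue 1: Yusuf is in {1,2,3,4}.
From clues 1–3: Ula → position 2.
From clues 1–4: Nikolai → position 1, Lior → position 3, Yusuf → position 4, Isla → position 5.

Nikolai, Ula, Lior, Yusuf, Isla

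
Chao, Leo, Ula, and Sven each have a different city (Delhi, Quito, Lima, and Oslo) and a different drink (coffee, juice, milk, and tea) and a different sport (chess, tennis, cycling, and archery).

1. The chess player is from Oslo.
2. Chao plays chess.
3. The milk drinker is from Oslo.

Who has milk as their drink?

With clues 1–3, Leo, Sven, and Ula are impossible for the one with drink milk.
That leaves Chao.

Chao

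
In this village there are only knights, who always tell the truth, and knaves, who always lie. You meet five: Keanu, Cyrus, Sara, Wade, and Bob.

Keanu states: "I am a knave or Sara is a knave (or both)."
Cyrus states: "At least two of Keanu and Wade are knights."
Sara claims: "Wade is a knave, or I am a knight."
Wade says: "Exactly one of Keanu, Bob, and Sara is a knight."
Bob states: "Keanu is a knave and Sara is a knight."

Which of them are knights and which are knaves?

Consider Keanu. Suppose Keanu is a knave.
Then Keanu's own statement would have to be false, but it can't be — contradiction.
So Keanu is a knight.
With that fixed, Bob's statement is false, so Bob is a knave.
Consider Cyrus. Suppose Cyrus is a knave.
Then no assignment of the remaining roles makes every statement match its speaker's type — contradiction.
So Cyrus is a knight.
Consider Sara. Suppose Sara is a knight.
Then Keanu's statement comes out false, contradicting Keanu being a knight.
So Sara is a knave.
With that fixed, Wade's statement is true, so Wade is a knight.

Keanu: knight, Cyrus: knight, Sara: knave, Wade: knight, Bob: knave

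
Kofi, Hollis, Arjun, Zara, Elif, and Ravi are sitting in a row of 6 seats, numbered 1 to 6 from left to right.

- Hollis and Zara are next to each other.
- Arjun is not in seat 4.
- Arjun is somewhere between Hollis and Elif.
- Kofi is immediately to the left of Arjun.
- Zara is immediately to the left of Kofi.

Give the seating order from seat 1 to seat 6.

Ravi, Hollis, Zara, Kofi, Arjun, Elif

From clues 1–2: Arjun is in {1,2,3,5,6}.
From clues 1–3: Arjun is in {2,3,5}.
From clues 1–4: Kofi is in {2,4}.
From clues 1–5: Ravi → seat 1, Hollis → seat 2, Zara → seat 3, Kofi → seat 4, Arjun → seat 5, Elif → seat 6.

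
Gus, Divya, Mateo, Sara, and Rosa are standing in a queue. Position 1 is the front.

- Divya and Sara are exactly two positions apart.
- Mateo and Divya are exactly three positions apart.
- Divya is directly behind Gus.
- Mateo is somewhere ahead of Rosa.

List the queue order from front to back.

Mateo, Sara, Gus, Divya, Rosa

From clues 1–2: Sara is in {2,3,4}.
From clues 1–3: Gus is in {1,3,4}.
From clues 1–4: Mateo → position 1, Sara → position 2, Gus → position 3, Divya → position 4, Rosa → position 5.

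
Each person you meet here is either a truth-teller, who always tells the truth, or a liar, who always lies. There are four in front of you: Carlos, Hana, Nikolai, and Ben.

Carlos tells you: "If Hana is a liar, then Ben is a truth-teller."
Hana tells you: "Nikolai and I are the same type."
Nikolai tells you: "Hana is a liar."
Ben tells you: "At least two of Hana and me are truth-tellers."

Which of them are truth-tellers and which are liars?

Consider Carlos. Suppose Carlos is a truth-teller.
Then no assignment of the remaining roles makes every statement match its speaker's type — contradiction.
So Carlos is a liar.
Consider Hana. Suppose Hana is a truth-teller.
Then Carlos's statement comes out true, contradicting Carlos being a liar.
So Hana is a liar.
With that fixed, Nikolai's statement is true, so Nikolai is a truth-teller.
With that fixed, Ben's statement is false, so Ben is a liar.

Carlos: liar, Hana: liar, Nikolai: truth-teller, Ben: liar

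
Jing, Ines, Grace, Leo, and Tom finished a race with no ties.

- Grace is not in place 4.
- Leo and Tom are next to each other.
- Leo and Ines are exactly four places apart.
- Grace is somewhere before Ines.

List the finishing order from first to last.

Leo, Tom, Grace, Jing, Ines

From clue 1: Grace is in {1,2,3,5}.
From clues 1–3: Ines is in {1,5}.
From clues 1–4: Leo → place 1, Tom → place 2, Grace → place 3, Jing → place 4, Ines → place 5.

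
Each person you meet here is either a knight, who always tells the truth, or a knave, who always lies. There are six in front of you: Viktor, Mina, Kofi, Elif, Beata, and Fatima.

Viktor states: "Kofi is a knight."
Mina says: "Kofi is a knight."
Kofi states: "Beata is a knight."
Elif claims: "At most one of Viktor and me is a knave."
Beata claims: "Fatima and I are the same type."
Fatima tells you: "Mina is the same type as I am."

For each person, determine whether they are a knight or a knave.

Consider Viktor. Suppose Viktor is a knave.
Then no assignment of the remaining roles makes every statement match its speaker's type — contradiction.
So Viktor is a knight.
With that fixed, Elif's statement is true, so Elif is a knight.
Consider Mina. Suppose Mina is a knave.
Then whichever role Fatima has, Fatima's statement has the wrong truth value — contradiction.
So Mina is a knight.
Consider Kofi. Suppose Kofi is a knave.
Then Viktor's statement comes out false, contradicting Viktor being a knight.
So Kofi is a knight.
Consider Beata. Suppose Beata is a knave.
Then Kofi's statement comes out false, contradicting Kofi being a knight.
So Beata is a knight.
Consider Fatima. Suppose Fatima is a knave.
Then Beata's statement comes out false, contradicting Beata being a knight.
So Fatima is a knight.

Viktor: knight, Mina: knight, Kofi: knight, Elif: knight, Beata: knight, Fatima: knight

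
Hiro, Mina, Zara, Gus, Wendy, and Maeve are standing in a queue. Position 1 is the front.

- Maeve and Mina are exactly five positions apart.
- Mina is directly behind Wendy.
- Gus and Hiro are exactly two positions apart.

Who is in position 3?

With clue 1, Maeve and Mina are ruled out for position 3.
With clues 1–2, Wendy is ruled out for position 3.
With clues 1–3, Gus and Hiro are ruled out for position 3.
So position 3 is Zara.

Zara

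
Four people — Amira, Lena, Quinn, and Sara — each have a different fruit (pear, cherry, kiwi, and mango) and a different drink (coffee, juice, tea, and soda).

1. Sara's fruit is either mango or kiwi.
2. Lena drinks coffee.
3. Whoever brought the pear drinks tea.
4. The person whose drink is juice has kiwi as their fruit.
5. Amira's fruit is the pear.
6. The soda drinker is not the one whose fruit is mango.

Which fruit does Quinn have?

With clues 1–5, pear is impossible for Quinn's fruit.
With clues 1–6, kiwi and mango are impossible for Quinn's fruit.
That leaves cherry.

cherry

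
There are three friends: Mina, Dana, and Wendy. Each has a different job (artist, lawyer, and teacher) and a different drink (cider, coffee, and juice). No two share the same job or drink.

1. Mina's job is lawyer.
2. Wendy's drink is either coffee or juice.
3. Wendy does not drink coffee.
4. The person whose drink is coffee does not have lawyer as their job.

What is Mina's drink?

cider

With clues 1–3, juice is impossible for Mina's drink.
With clues 1–4, coffee is impossible for Mina's drink.
That leaves cider.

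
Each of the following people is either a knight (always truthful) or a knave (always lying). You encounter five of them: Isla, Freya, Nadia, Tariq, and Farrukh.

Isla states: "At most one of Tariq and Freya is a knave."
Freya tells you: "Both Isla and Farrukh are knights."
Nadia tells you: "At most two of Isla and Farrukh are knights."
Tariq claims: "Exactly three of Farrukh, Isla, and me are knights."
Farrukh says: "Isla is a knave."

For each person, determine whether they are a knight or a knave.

Regardless of anyone's role, Nadia's statement is true, so Nadia is a knight.
Consider Isla. Suppose Isla is a knight.
Then no assignment of the remaining roles makes every statement match its speaker's type — contradiction.
So Isla is a knave.
With that fixed, Freya's statement is false, so Freya is a knave.
With that fixed, Tariq's statement is false, so Tariq is a knave.
With that fixed, Farrukh's statement is true, so Farrukh is a knight.

Isla: knave, Freya: knave, Nadia: knight, Tariq: knave, Farrukh: knight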